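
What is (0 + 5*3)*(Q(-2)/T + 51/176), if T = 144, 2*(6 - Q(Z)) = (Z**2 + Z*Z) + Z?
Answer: 205/44 ≈ 4.6591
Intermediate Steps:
Q(Z) = 6 - Z**2 - Z/2 (Q(Z) = 6 - ((Z**2 + Z*Z) + Z)/2 = 6 - ((Z**2 + Z**2) + Z)/2 = 6 - (2*Z**2 + Z)/2 = 6 - (Z + 2*Z**2)/2 = 6 + (-Z**2 - Z/2) = 6 - Z**2 - Z/2)
(0 + 5*3)*(Q(-2)/T + 51/176) = (0 + 5*3)*((6 - 1*(-2)**2 - 1/2*(-2))/144 + 51/176) = (0 + 15)*((6 - 1*4 + 1)*(1/144) + 51*(1/176)) = 15*((6 - 4 + 1)*(1/144) + 51/176) = 15*(3*(1/144) + 51/176) = 15*(1/48 + 51/176) = 15*(41/132) = 205/44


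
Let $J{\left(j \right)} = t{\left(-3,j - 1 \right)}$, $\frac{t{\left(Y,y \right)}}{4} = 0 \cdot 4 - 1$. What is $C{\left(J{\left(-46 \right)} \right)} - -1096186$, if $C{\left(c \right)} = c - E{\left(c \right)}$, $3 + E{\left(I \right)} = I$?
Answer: $1096189$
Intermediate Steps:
$E{\left(I \right)} = -3 + I$
$t{\left(Y,y \right)} = -4$ ($t{\left(Y,y \right)} = 4 \left(0 \cdot 4 - 1\right) = 4 \left(0 - 1\right) = 4 \left(-1\right) = -4$)
$J{\left(j \right)} = -4$
$C{\left(c \right)} = 3$ ($C{\left(c \right)} = c - \left(-3 + c\right) = 3$)
$C{\left(J{\left(-46 \right)} \right)} - -1096186 = 3 - -1096186 = 3 + 1096186 = 1096189$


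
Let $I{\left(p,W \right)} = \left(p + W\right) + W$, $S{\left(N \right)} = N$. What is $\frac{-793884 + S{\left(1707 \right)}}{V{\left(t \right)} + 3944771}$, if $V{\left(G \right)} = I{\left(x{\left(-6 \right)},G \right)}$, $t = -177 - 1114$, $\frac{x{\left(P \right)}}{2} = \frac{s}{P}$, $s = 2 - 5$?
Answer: $- \frac{792177}{3942190} \approx -0.20095$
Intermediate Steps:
$s = -3$ ($s = 2 - 5 = -3$)
$x{\left(P \right)} = - \frac{6}{P}$ ($x{\left(P \right)} = 2 \left(- \frac{3}{P}\right) = - \frac{6}{P}$)
$t = -1291$ ($t = -177 - 1114 = -1291$)
$I{\left(p,W \right)} = p + 2 W$ ($I{\left(p,W \right)} = \left(W + p\right) + W = p + 2 W$)
$V{\left(G \right)} = 1 + 2 G$ ($V{\left(G \right)} = - \frac{6}{-6} + 2 G = \left(-6\right) \left(- \frac{1}{6}\right) + 2 G = 1 + 2 G$)
$\frac{-793884 + S{\left(1707 \right)}}{V{\left(t \right)} + 3944771} = \frac{-793884 + 1707}{\left(1 + 2 \left(-1291\right)\right) + 3944771} = - \frac{792177}{\left(1 - 2582\right) + 3944771} = - \frac{792177}{-2581 + 3944771} = - \frac{792177}{3942190}$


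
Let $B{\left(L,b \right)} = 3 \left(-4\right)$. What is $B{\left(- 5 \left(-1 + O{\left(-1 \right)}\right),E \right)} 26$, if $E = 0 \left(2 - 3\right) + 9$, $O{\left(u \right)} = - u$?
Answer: $-312$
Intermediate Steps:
$E = 9$ ($E = 0 \left(-1\right) + 9 = 0 + 9 = 9$)
$B{\left(L,b \right)} = -12$
$B{\left(- 5 \left(-1 + O{\left(-1 \right)}\right),E \right)} 26 = \left(-12\right) 26 = -312$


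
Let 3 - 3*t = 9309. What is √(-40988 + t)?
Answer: I*√44090 ≈ 209.98*I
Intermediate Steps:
t = -3102 (t = 1 - ⅓*9309 = 1 - 3103 = -3102)
√(-40988 + t) = √(-40988 - 3102) = √(-44090) = I*√44090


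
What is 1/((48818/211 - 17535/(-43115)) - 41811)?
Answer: -1819453/75651451792 ≈ -2.4050e-5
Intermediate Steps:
1/((48818/211 - 17535/(-43115)) - 41811) = 1/((48818*(1/211) - 17535*(-1/43115)) - 41811) = 1/((48818/211 + 3507/8623) - 41811) = 1/(421697591/1819453 - 41811) = 1/(-75651451792/1819453) = -1819453/75651451792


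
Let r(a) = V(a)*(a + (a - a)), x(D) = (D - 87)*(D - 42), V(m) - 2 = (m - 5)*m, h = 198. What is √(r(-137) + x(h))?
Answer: 14*I*√13511 ≈ 1627.3*I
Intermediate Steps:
V(m) = 2 + m*(-5 + m) (V(m) = 2 + (m - 5)*m = 2 + (-5 + m)*m = 2 + m*(-5 + m))
x(D) = (-87 + D)*(-42 + D)
r(a) = a*(2 + a² - 5*a) (r(a) = (2 + a² - 5*a)*(a + (a - a)) = (2 + a² - 5*a)*(a + 0) = (2 + a² - 5*a)*a = a*(2 + a² - 5*a))
√(r(-137) + x(h)) = √(-137*(2 + (-137)² - 5*(-137)) + (3654 + 198² - 129*198)) = √(-137*(2 + 18769 + 685) + (3654 + 39204 - 25542)) = √(-137*19456 + 17316) = √(-2665472 + 17316) = √(-2648156) = 14*I*√13511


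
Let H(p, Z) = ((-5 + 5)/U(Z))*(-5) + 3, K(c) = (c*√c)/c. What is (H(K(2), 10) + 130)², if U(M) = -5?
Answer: 17689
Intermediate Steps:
K(c) = √c (K(c) = c^(3/2)/c = √c)
H(p, Z) = 3 (H(p, Z) = ((-5 + 5)/(-5))*(-5) + 3 = (0*(-⅕))*(-5) + 3 = 0*(-5) + 3 = 0 + 3 = 3)
(H(K(2), 10) + 130)² = (3 + 130)² = 133² = 17689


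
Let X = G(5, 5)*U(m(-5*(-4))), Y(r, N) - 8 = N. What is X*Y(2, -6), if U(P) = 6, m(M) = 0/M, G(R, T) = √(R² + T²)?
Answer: 60*√2 ≈ 84.853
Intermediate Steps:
Y(r, N) = 8 + N
m(M) = 0
X = 30*√2 (X = √(5² + 5²)*6 = √(25 + 25)*6 = √50*6 = (5*√2)*6 = 30*√2 ≈ 42.426)
X*Y(2, -6) = (30*√2)*(8 - 6) = (30*√2)*2 = 60*√2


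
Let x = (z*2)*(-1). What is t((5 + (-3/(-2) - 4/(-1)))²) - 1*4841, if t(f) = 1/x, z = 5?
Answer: -48411/10 ≈ -4841.1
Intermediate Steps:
x = -10 (x = (5*2)*(-1) = 10*(-1) = -10)
t(f) = -⅒ (t(f) = 1/(-10) = -⅒)
t((5 + (-3/(-2) - 4/(-1)))²) - 1*4841 = -⅒ - 1*4841 = -⅒ - 4841 = -48411/10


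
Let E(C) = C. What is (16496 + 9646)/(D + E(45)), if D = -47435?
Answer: -13071/23695 ≈ -0.55164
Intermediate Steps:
(16496 + 9646)/(D + E(45)) = (16496 + 9646)/(-47435 + 45) = 26142/(-47390) = 26142*(-1/47390) = -13071/23695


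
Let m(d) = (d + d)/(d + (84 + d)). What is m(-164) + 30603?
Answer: 1866865/61 ≈ 30604.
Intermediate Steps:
m(d) = 2*d/(84 + 2*d) (m(d) = (2*d)/(84 + 2*d) = 2*d/(84 + 2*d))
m(-164) + 30603 = -164/(42 - 164) + 30603 = -164/(-122) + 30603 = -164*(-1/122) + 30603 = 82/61 + 30603 = 1866865/61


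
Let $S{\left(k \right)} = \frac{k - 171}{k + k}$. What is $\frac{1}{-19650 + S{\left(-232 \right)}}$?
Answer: $- \frac{464}{9117197} \approx -5.0893 \cdot 10^{-5}$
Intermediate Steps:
$S{\left(k \right)} = \frac{-171 + k}{2 k}$
$\frac{1}{-19650 + S{\left(-232 \right)}} = \frac{1}{-19650 + \frac{-171 - 232}{2 \left(-232\right)}} = \frac{1}{-19650 + \frac{1}{2} \left(- \frac{1}{232}\right) \left(-403\right)} = \frac{1}{-19650 + \frac{403}{464}} = \frac{1}{- \frac{9117197}{464}} = - \frac{464}{9117197}$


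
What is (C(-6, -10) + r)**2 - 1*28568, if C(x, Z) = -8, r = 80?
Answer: -23384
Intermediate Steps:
(C(-6, -10) + r)**2 - 1*28568 = (-8 + 80)**2 - 1*28568 = 72**2 - 28568 = 5184 - 28568 = -23384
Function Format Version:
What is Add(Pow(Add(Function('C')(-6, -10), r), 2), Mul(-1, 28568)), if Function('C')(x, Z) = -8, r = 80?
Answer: -23384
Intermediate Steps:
Add(Pow(Add(Function('C')(-6, -10), r), 2), Mul(-1, 28568)) = Add(Pow(Add(-8, 80), 2), Mul(-1, 28568)) = Add(Pow(72, 2), -28568) = Add(5184, -28568) = -23384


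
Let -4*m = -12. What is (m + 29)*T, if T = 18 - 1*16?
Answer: 64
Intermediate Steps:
m = 3 (m = -1/4*(-12) = 3)
T = 2 (T = 18 - 16 = 2)
(m + 29)*T = (3 + 29)*2 = 32*2 = 64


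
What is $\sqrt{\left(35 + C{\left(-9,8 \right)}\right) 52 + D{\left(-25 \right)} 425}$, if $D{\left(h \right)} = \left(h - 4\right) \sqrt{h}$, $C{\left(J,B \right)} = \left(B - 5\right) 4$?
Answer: $\sqrt{2444 - 61625 i} \approx 179.05 - 172.09 i$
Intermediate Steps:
$C{\left(J,B \right)} = -20 + 4 B$ ($C{\left(J,B \right)} = \left(-5 + B\right) 4 = -20 + 4 B$)
$D{\left(h \right)} = \sqrt{h} \left(-4 + h\right)$ ($D{\left(h \right)} = \left(h - 4\right) \sqrt{h} = \left(-4 + h\right) \sqrt{h} = \sqrt{h} \left(-4 + h\right)$)
$\sqrt{\left(35 + C{\left(-9,8 \right)}\right) 52 + D{\left(-25 \right)} 425} = \sqrt{\left(35 + \left(-20 + 4 \cdot 8\right)\right) 52 + \sqrt{-25} \left(-4 - 25\right) 425} = \sqrt{\left(35 + \left(-20 + 32\right)\right) 52 + 5 i \left(-29\right) 425} = \sqrt{\left(35 + 12\right) 52 + - 145 i 425} = \sqrt{47 \cdot 52 - 61625 i} = \sqrt{2444 - 61625 i}$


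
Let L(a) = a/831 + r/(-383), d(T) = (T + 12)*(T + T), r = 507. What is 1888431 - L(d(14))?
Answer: 601036742156/318273 ≈ 1.8884e+6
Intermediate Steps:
d(T) = 2*T*(12 + T) (d(T) = (12 + T)*(2*T) = 2*T*(12 + T))
L(a) = -507/383 + a/831 (L(a) = a/831 + 507/(-383) = a*(1/831) + 507*(-1/383) = a/831 - 507/383 = -507/383 + a/831)
1888431 - L(d(14)) = 1888431 - (-507/383 + (2*14*(12 + 14))/831) = 1888431 - (-507/383 + (2*14*26)/831) = 1888431 - (-507/383 + (1/831)*728) = 1888431 - (-507/383 + 728/831) = 1888431 - 1*(-142493/318273) = 1888431 + 142493/318273 = 601036742156/318273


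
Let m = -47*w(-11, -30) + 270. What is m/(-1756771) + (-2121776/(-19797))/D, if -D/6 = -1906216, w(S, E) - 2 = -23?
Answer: -17555480039818/24860961156767697 ≈ -0.00070615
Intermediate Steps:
w(S, E) = -21 (w(S, E) = 2 - 23 = -21)
D = 11437296 (D = -6*(-1906216) = 11437296)
m = 1257 (m = -47*(-21) + 270 = 987 + 270 = 1257)
m/(-1756771) + (-2121776/(-19797))/D = 1257/(-1756771) - 2121776/(-19797)/11437296 = 1257*(-1/1756771) - 2121776*(-1/19797)*(1/11437296) = -1257/1756771 + (2121776/19797)*(1/11437296) = -1257/1756771 + 132611/14151509307 = -17555480039818/24860961156767697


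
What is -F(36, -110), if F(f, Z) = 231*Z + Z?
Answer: 25520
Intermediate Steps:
F(f, Z) = 232*Z
-F(36, -110) = -232*(-110) = -1*(-25520) = 25520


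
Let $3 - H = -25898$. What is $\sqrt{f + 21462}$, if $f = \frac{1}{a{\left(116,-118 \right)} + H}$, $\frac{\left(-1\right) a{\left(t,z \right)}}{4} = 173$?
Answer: $\frac{\sqrt{1515440600759}}{8403} \approx 146.5$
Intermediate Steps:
$H = 25901$ ($H = 3 - -25898 = 3 + 25898 = 25901$)
$a{\left(t,z \right)} = -692$ ($a{\left(t,z \right)} = \left(-4\right) 173 = -692$)
$f = \frac{1}{25209}$ ($f = \frac{1}{-692 + 25901} = \frac{1}{25209} \approx 3.9668 \cdot 10^{-5}$)
$\sqrt{f + 21462} = \sqrt{\frac{1}{25209} + 21462} = \sqrt{\frac{541035559}{25209}} = \frac{\sqrt{1515440600759}}{8403}$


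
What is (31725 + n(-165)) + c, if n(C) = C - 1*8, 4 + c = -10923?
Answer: 20625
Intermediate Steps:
c = -10927 (c = -4 - 10923 = -10927)
n(C) = -8 + C (n(C) = C - 8 = -8 + C)
(31725 + n(-165)) + c = (31725 + (-8 - 165)) - 10927 = (31725 - 173) - 10927 = 31552 - 10927 = 20625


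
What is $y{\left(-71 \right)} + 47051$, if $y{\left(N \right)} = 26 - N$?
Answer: $47148$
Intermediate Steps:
$y{\left(-71 \right)} + 47051 = \left(26 - -71\right) + 47051 = \left(26 + 71\right) + 47051 = 97 + 47051 = 47148$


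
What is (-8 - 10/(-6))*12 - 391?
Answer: -467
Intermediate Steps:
(-8 - 10/(-6))*12 - 391 = (-8 - 10*(-⅙))*12 - 391 = (-8 + 5/3)*12 - 391 = -19/3*12 - 391 = -76 - 391 = -467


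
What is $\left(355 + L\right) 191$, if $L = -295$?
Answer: $11460$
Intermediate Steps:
$\left(355 + L\right) 191 = \left(355 - 295\right) 191 = 60 \cdot 191 = 11460$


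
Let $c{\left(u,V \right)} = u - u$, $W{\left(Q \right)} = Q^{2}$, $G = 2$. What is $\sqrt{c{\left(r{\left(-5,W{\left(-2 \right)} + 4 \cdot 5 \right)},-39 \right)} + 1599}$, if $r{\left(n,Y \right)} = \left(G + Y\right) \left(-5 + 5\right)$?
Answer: $\sqrt{1599} \approx 39.987$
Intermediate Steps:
$r{\left(n,Y \right)} = 0$ ($r{\left(n,Y \right)} = \left(2 + Y\right) \left(-5 + 5\right) = \left(2 + Y\right) 0 = 0$)
$c{\left(u,V \right)} = 0$
$\sqrt{c{\left(r{\left(-5,W{\left(-2 \right)} + 4 \cdot 5 \right)},-39 \right)} + 1599} = \sqrt{0 + 1599} = \sqrt{1599}$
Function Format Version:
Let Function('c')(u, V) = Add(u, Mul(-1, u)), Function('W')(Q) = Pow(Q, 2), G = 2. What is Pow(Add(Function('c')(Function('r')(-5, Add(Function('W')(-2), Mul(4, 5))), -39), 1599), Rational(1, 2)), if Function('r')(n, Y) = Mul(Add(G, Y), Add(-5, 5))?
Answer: Pow(1599, Rational(1, 2)) ≈ 39.987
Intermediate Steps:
Function('r')(n, Y) = 0 (Function('r')(n, Y) = Mul(Add(2, Y), Add(-5, 5)) = Mul(Add(2, Y), 0) = 0)
Function('c')(u, V) = 0
Pow(Add(Function('c')(Function('r')(-5, Add(Function('W')(-2), Mul(4, 5))), -39), 1599), Rational(1, 2)) = Pow(Add(0, 1599), Rational(1, 2)) = Pow(1599, Rational(1, 2))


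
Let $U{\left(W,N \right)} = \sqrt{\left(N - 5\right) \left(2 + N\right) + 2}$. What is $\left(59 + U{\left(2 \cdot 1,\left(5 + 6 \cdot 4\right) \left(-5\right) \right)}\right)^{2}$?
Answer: $24933 + 236 \sqrt{5363} \approx 42216.0$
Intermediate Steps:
$U{\left(W,N \right)} = \sqrt{2 + \left(-5 + N\right) \left(2 + N\right)}$ ($U{\left(W,N \right)} = \sqrt{\left(-5 + N\right) \left(2 + N\right) + 2} = \sqrt{2 + \left(-5 + N\right) \left(2 + N\right)}$)
$\left(59 + U{\left(2 \cdot 1,\left(5 + 6 \cdot 4\right) \left(-5\right) \right)}\right)^{2} = \left(59 + \sqrt{-8 + \left(\left(5 + 6 \cdot 4\right) \left(-5\right)\right)^{2} - 3 \left(5 + 6 \cdot 4\right) \left(-5\right)}\right)^{2} = \left(59 + \sqrt{-8 + \left(\left(5 + 24\right) \left(-5\right)\right)^{2} - 3 \left(5 + 24\right) \left(-5\right)}\right)^{2} = \left(59 + \sqrt{-8 + \left(29 \left(-5\right)\right)^{2} - 3 \cdot 29 \left(-5\right)}\right)^{2} = \left(59 + \sqrt{-8 + \left(-145\right)^{2} - -435}\right)^{2} = \left(59 + \sqrt{-8 + 21025 + 435}\right)^{2} = \left(59 + \sqrt{21452}\right)^{2} = \left(59 + 2 \sqrt{5363}\right)^{2}$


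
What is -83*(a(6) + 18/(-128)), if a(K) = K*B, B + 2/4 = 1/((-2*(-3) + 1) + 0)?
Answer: 84909/448 ≈ 189.53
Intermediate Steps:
B = -5/14 (B = -½ + 1/((-2*(-3) + 1) + 0) = -½ + 1/((6 + 1) + 0) = -½ + 1/(7 + 0) = -½ + 1/7 = -½ + ⅐ = -5/14 ≈ -0.35714)
a(K) = -5*K/14 (a(K) = K*(-5/14) = -5*K/14)
-83*(a(6) + 18/(-128)) = -83*(-5/14*6 + 18/(-128)) = -83*(-15/7 + 18*(-1/128)) = -83*(-15/7 - 9/64) = -83*(-1023/448) = 84909/448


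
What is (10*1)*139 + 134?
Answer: 1524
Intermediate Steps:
(10*1)*139 + 134 = 10*139 + 134 = 1390 + 134 = 1524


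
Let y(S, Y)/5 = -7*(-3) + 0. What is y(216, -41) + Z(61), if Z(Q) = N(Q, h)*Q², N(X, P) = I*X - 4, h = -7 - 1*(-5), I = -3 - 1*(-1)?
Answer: -468741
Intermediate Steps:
y(S, Y) = 105 (y(S, Y) = 5*(-7*(-3) + 0) = 5*(21 + 0) = 5*21 = 105)
I = -2 (I = -3 + 1 = -2)
h = -2 (h = -7 + 5 = -2)
N(X, P) = -4 - 2*X (N(X, P) = -2*X - 4 = -4 - 2*X)
Z(Q) = Q²*(-4 - 2*Q) (Z(Q) = (-4 - 2*Q)*Q² = Q²*(-4 - 2*Q))
y(216, -41) + Z(61) = 105 + 2*61²*(-2 - 1*61) = 105 + 2*3721*(-2 - 61) = 105 + 2*3721*(-63) = 105 - 468846 = -468741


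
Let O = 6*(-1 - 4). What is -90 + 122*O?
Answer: -3750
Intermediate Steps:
O = -30 (O = 6*(-5) = -30)
-90 + 122*O = -90 + 122*(-30) = -90 - 3660 = -3750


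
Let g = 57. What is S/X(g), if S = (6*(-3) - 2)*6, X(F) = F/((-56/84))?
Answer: 80/57 ≈ 1.4035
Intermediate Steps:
X(F) = -3*F/2 (X(F) = F/((-56*1/84)) = F/(-2/3) = F*(-3/2) = -3*F/2)
S = -120 (S = (-18 - 2)*6 = -20*6 = -120)
S/X(g) = -120/((-3/2*57)) = -120/(-171/2) = -120*(-2/171) = 80/57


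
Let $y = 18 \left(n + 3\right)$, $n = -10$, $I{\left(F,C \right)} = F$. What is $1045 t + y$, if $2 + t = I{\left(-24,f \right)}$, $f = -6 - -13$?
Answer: $-27296$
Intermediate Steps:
$f = 7$ ($f = -6 + 13 = 7$)
$t = -26$ ($t = -2 - 24 = -26$)
$y = -126$ ($y = 18 \left(-10 + 3\right) = 18 \left(-7\right) = -126$)
$1045 t + y = 1045 \left(-26\right) - 126 = -27170 - 126 = -27296$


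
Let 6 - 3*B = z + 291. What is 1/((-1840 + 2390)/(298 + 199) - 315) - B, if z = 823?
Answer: 172852049/468015 ≈ 369.33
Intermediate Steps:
B = -1108/3 (B = 2 - (823 + 291)/3 = 2 - ⅓*1114 = 2 - 1114/3 = -1108/3 ≈ -369.33)
1/((-1840 + 2390)/(298 + 199) - 315) - B = 1/((-1840 + 2390)/(298 + 199) - 315) - 1*(-1108/3) = 1/(550/497 - 315) + 1108/3 = 1/(-156005/497) + 1108/3 = -497/156005 + 1108/3 = 172852049/468015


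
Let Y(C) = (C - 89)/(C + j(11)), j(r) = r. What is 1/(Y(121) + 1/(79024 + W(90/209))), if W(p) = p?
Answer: 545031498/132135745 ≈ 4.1248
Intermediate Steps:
Y(C) = (-89 + C)/(11 + C) (Y(C) = (C - 89)/(C + 11) = (-89 + C)/(11 + C))
1/(Y(121) + 1/(79024 + W(90/209))) = 1/((-89 + 121)/(11 + 121) + 1/(79024 + 90/209)) = 1/(32/132 + 1/(79024 + 90*(1/209))) = 1/((1/132)*32 + 1/(79024 + 90/209)) = 1/(8/33 + 1/(16516106/209)) = 1/(8/33 + 209/16516106) = 1/(132135745/545031498) = 545031498/132135745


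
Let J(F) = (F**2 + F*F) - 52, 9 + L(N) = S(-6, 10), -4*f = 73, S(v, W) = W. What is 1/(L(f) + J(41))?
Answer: 1/3311 ≈ 0.00030202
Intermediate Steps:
f = -73/4 (f = -1/4*73 = -73/4 ≈ -18.250)
L(N) = 1 (L(N) = -9 + 10 = 1)
J(F) = -52 + 2*F**2 (J(F) = (F**2 + F**2) - 52 = 2*F**2 - 52 = -52 + 2*F**2)
1/(L(f) + J(41)) = 1/(1 + (-52 + 2*41**2)) = 1/(1 + (-52 + 2*1681)) = 1/(1 + (-52 + 3362)) = 1/(1 + 3310) = 1/3311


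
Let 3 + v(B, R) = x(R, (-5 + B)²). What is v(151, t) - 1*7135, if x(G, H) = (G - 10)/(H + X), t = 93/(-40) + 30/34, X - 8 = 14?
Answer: -103571245701/14509840 ≈ -7138.0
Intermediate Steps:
X = 22 (X = 8 + 14 = 22)
t = -981/680 (t = 93*(-1/40) + 30*(1/34) = -93/40 + 15/17 = -981/680 ≈ -1.4426)
x(G, H) = (-10 + G)/(22 + H) (x(G, H) = (G - 10)/(H + 22) = (-10 + G)/(22 + H))
v(B, R) = -3 + (-10 + R)/(22 + (-5 + B)²)
v(151, t) - 1*7135 = (-76 - 981/680 - 3*(-5 + 151)²)/(22 + (-5 + 151)²) - 1*7135 = (-76 - 981/680 - 3*146²)/(22 + 146²) - 7135 = (-76 - 981/680 - 3*21316)/(22 + 21316) - 7135 = (-76 - 981/680 - 63948)/21338 - 7135 = (1/21338)*(-43537301/680) - 7135 = -43537301/14509840 - 7135 = -103571245701/14509840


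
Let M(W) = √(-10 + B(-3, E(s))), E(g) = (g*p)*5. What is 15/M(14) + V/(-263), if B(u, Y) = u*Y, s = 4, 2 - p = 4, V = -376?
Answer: 376/263 + 3*√110/22 ≈ 2.8599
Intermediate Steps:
p = -2 (p = 2 - 1*4 = 2 - 4 = -2)
E(g) = -10*g (E(g) = (g*(-2))*5 = -2*g*5 = -10*g)
B(u, Y) = Y*u
M(W) = √110 (M(W) = √(-10 - 10*4*(-3)) = √(-10 - 40*(-3)) = √(-10 + 120) = √110)
15/M(14) + V/(-263) = 15/(√110) - 376/(-263) = 15*(√110/110) - 376*(-1/263) = 3*√110/22 + 376/263 = 376/263 + 3*√110/22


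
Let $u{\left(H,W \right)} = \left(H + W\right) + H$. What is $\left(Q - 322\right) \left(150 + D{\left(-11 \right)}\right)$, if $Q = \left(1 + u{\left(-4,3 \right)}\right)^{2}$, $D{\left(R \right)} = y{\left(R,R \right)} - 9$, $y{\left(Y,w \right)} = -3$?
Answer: $-42228$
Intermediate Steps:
$u{\left(H,W \right)} = W + 2 H$
$D{\left(R \right)} = -12$ ($D{\left(R \right)} = -3 - 9 = -12$)
$Q = 16$ ($Q = \left(1 + \left(3 + 2 \left(-4\right)\right)\right)^{2} = \left(1 + \left(3 - 8\right)\right)^{2} = \left(1 - 5\right)^{2} = \left(-4\right)^{2} = 16$)
$\left(Q - 322\right) \left(150 + D{\left(-11 \right)}\right) = \left(16 - 322\right) \left(150 - 12\right) = \left(-306\right) 138 = -42228$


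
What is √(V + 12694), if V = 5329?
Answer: √18023 ≈ 134.25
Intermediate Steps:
√(V + 12694) = √(5329 + 12694) = √18023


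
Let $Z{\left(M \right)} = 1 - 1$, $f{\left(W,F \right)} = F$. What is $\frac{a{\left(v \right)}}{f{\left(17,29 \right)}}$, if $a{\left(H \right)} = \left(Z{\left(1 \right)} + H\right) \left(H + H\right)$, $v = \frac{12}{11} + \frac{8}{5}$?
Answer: $\frac{43808}{87725} \approx 0.49938$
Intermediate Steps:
$Z{\left(M \right)} = 0$ ($Z{\left(M \right)} = 1 - 1 = 0$)
$v = \frac{148}{55}$ ($v = 12 \cdot \frac{1}{11} + 8 \cdot \frac{1}{5} = \frac{12}{11} + \frac{8}{5} = \frac{148}{55} \approx 2.6909$)
$a{\left(H \right)} = 2 H^{2}$ ($a{\left(H \right)} = \left(0 + H\right) \left(H + H\right) = H 2 H = 2 H^{2}$)
$\frac{a{\left(v \right)}}{f{\left(17,29 \right)}} = \frac{2 \left(\frac{148}{55}\right)^{2}}{29} = 2 \cdot \frac{21904}{3025} \cdot \frac{1}{29} = \frac{43808}{3025} \cdot \frac{1}{29} = \frac{43808}{87725}$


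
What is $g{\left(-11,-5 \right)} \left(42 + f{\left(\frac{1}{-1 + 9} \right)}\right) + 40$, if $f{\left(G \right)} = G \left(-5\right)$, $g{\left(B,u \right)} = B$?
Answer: $- \frac{3321}{8} \approx -415.13$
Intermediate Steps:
$f{\left(G \right)} = - 5 G$
$g{\left(-11,-5 \right)} \left(42 + f{\left(\frac{1}{-1 + 9} \right)}\right) + 40 = - 11 \left(42 - \frac{5}{-1 + 9}\right) + 40 = - 11 \left(42 - \frac{5}{8}\right) + 40 = \left(-11\right) \frac{331}{8} + 40 = - \frac{3641}{8} + 40 = - \frac{3321}{8}$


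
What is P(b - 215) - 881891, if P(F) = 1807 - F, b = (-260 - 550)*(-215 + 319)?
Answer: -795629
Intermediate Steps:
b = -84240 (b = -810*104 = -84240)
P(b - 215) - 881891 = (1807 - (-84240 - 215)) - 881891 = (1807 - 1*(-84455)) - 881891 = (1807 + 84455) - 881891 = 86262 - 881891 = -795629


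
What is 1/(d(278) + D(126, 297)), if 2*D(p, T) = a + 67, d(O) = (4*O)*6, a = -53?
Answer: 1/6679 ≈ 0.00014972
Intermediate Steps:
d(O) = 24*O
D(p, T) = 7 (D(p, T) = (-53 + 67)/2 = (½)*14 = 7)
1/(d(278) + D(126, 297)) = 1/(24*278 + 7) = 1/(6672 + 7) = 1/6679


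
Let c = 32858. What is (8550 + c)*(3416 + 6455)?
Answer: 408738368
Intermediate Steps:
(8550 + c)*(3416 + 6455) = (8550 + 32858)*(3416 + 6455) = 41408*9871 = 408738368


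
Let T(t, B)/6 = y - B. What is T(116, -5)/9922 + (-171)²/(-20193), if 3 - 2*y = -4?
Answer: -96366453/66784982 ≈ -1.4429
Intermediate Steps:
y = 7/2 (y = 3/2 - ½*(-4) = 3/2 + 2 = 7/2 ≈ 3.5000)
T(t, B) = 21 - 6*B (T(t, B) = 6*(7/2 - B) = 21 - 6*B)
T(116, -5)/9922 + (-171)²/(-20193) = (21 - 6*(-5))/9922 + (-171)²/(-20193) = (21 + 30)*(1/9922) + 29241*(-1/20193) = 51*(1/9922) - 9747/6731 = 51/9922 - 9747/6731 = -96366453/66784982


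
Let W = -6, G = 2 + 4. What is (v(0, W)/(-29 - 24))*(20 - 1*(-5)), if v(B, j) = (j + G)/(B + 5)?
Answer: 0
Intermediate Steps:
G = 6
v(B, j) = (6 + j)/(5 + B) (v(B, j) = (j + 6)/(B + 5) = (6 + j)/(5 + B))
(v(0, W)/(-29 - 24))*(20 - 1*(-5)) = (((6 - 6)/(5 + 0))/(-29 - 24))*(20 - 1*(-5)) = ((0/5)/(-53))*(20 + 5) = -0/265*25 = -1/53*0*25 = 0*25 = 0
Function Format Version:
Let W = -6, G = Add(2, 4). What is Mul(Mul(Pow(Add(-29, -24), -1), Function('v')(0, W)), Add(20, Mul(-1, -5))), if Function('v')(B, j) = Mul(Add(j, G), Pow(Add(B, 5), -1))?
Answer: 0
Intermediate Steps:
G = 6
Function('v')(B, j) = Mul(Pow(Add(5, B), -1), Add(6, j)) (Function('v')(B, j) = Mul(Add(j, 6), Pow(Add(B, 5), -1)) = Mul(Add(6, j), Pow(Add(5, B), -1)) = Mul(Pow(Add(5, B), -1), Add(6, j)))
Mul(Mul(Pow(Add(-29, -24), -1), Function('v')(0, W)), Add(20, Mul(-1, -5))) = Mul(Mul(Pow(Add(-29, -24), -1), Mul(Pow(Add(5, 0), -1), Add(6, -6))), Add(20, Mul(-1, -5))) = Mul(Mul(Pow(-53, -1), Mul(Pow(5, -1), 0)), Add(20, 5)) = Mul(Mul(Rational(-1, 53), Mul(Rational(1, 5), 0)), 25) = Mul(Mul(Rational(-1, 53), 0), 25) = Mul(0, 25) = 0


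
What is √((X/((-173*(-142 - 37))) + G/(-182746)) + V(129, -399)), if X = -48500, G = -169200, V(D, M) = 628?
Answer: 4*√313928442547532206298/2829547691 ≈ 25.047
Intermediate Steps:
√((X/((-173*(-142 - 37))) + G/(-182746)) + V(129, -399)) = √((-48500*(-1/(173*(-142 - 37))) - 169200/(-182746)) + 628) = √((-48500/((-173*(-179))) - 169200*(-1/182746)) + 628) = √((-48500/30967 + 84600/91373) + 628) = √(-1811782300/2829547691 + 628) = √(1775144167648/2829547691) = 4*√313928442547532206298/2829547691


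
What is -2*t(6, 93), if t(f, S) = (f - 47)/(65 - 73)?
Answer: -41/4 ≈ -10.250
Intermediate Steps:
t(f, S) = 47/8 - f/8 (t(f, S) = (-47 + f)/(-8) = (-47 + f)*(-⅛) = 47/8 - f/8)
-2*t(6, 93) = -2*(47/8 - ⅛*6) = -2*(47/8 - ¾) = -2*41/8 = -41/4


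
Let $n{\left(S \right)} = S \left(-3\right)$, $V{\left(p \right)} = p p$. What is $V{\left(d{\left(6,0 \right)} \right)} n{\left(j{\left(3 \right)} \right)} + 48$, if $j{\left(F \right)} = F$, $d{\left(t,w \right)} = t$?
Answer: $-276$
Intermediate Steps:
$V{\left(p \right)} = p^{2}$
$n{\left(S \right)} = - 3 S$
$V{\left(d{\left(6,0 \right)} \right)} n{\left(j{\left(3 \right)} \right)} + 48 = 6^{2} \left(\left(-3\right) 3\right) + 48 = 36 \left(-9\right) + 48 = -324 + 48 = -276$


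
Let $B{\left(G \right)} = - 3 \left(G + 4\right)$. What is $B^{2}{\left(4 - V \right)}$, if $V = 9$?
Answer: $9$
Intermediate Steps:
$B{\left(G \right)} = -12 - 3 G$ ($B{\left(G \right)} = - 3 \left(4 + G\right) = -12 - 3 G$)
$B^{2}{\left(4 - V \right)} = \left(-12 - 3 \left(4 - 9\right)\right)^{2} = \left(-12 - -15\right)^{2} = \left(-12 + 15\right)^{2} = 3^{2} = 9$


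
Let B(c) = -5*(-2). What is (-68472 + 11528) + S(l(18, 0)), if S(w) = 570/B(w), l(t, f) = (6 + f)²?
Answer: -56887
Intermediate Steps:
B(c) = 10
S(w) = 57 (S(w) = 570/10 = 570*(⅒) = 57)
(-68472 + 11528) + S(l(18, 0)) = (-68472 + 11528) + 57 = -56944 + 57 = -56887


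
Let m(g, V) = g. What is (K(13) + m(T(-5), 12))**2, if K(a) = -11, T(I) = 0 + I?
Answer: 256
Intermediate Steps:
T(I) = I
(K(13) + m(T(-5), 12))**2 = (-11 - 5)**2 = (-16)**2 = 256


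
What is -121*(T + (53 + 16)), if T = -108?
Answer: 4719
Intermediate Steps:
-121*(T + (53 + 16)) = -121*(-108 + (53 + 16)) = -121*(-108 + 69) = -121*(-39) = 4719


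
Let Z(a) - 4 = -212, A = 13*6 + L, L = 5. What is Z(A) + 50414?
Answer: 50206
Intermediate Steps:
A = 83 (A = 13*6 + 5 = 78 + 5 = 83)
Z(a) = -208 (Z(a) = 4 - 212 = -208)
Z(A) + 50414 = -208 + 50414 = 50206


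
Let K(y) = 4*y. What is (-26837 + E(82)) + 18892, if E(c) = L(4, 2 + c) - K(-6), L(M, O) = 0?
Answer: -7921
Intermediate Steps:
E(c) = 24 (E(c) = 0 - 4*(-6) = 0 - 1*(-24) = 0 + 24 = 24)
(-26837 + E(82)) + 18892 = (-26837 + 24) + 18892 = -26813 + 18892 = -7921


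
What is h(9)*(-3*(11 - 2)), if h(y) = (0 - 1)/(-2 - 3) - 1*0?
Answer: -27/5 ≈ -5.4000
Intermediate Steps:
h(y) = ⅕ (h(y) = -1/(-5) + 0 = -1*(-⅕) + 0 = ⅕ + 0 = ⅕)
h(9)*(-3*(11 - 2)) = (-3*(11 - 2))/5 = (-3*9)/5 = (⅕)*(-27) = -27/5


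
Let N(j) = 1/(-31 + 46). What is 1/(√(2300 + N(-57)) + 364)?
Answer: 5460/1952939 - √517515/1952939 ≈ 0.0024274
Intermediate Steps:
N(j) = 1/15
1/(√(2300 + N(-57)) + 364) = 1/(√(2300 + 1/15) + 364) = 1/(√(34501/15) + 364) = 1/(√517515/15 + 364) = 1/(364 + √517515/15)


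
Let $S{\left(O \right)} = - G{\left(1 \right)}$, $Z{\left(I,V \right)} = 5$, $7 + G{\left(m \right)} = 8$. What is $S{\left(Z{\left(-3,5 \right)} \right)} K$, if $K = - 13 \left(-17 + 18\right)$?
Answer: $13$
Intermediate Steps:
$G{\left(m \right)} = 1$ ($G{\left(m \right)} = -7 + 8 = 1$)
$S{\left(O \right)} = -1$ ($S{\left(O \right)} = \left(-1\right) 1 = -1$)
$K = -13$ ($K = \left(-13\right) 1 = -13$)
$S{\left(Z{\left(-3,5 \right)} \right)} K = \left(-1\right) \left(-13\right) = 13$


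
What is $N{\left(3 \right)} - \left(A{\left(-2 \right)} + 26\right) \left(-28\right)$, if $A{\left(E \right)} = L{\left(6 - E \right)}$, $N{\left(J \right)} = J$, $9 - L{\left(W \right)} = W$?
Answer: $759$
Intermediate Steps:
$L{\left(W \right)} = 9 - W$
$A{\left(E \right)} = 3 + E$ ($A{\left(E \right)} = 9 - \left(6 - E\right) = 9 + \left(-6 + E\right) = 3 + E$)
$N{\left(3 \right)} - \left(A{\left(-2 \right)} + 26\right) \left(-28\right) = 3 - \left(\left(3 - 2\right) + 26\right) \left(-28\right) = 3 - \left(1 + 26\right) \left(-28\right) = 3 - 27 \left(-28\right) = 3 - -756 = 3 + 756 = 759$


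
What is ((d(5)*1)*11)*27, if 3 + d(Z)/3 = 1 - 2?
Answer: -3564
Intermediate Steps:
d(Z) = -12 (d(Z) = -9 + 3*(1 - 2) = -9 + 3*(-1) = -9 - 3 = -12)
((d(5)*1)*11)*27 = (-12*1*11)*27 = -12*11*27 = -132*27 = -3564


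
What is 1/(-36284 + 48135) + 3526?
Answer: 41786627/11851 ≈ 3526.0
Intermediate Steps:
1/(-36284 + 48135) + 3526 = 1/11851 + 3526 = 41786627/11851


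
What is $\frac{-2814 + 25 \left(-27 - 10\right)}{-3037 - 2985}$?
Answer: $\frac{3739}{6022} \approx 0.62089$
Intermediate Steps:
$\frac{-2814 + 25 \left(-27 - 10\right)}{-3037 - 2985} = \frac{-2814 + 25 \left(-37\right)}{-6022} = \left(-2814 - 925\right) \left(- \frac{1}{6022}\right) = \left(-3739\right) \left(- \frac{1}{6022}\right) = \frac{3739}{6022}$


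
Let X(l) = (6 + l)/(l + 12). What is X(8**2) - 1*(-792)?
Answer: 30131/38 ≈ 792.92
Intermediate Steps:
X(l) = (6 + l)/(12 + l)
X(8**2) - 1*(-792) = (6 + 8**2)/(12 + 8**2) - 1*(-792) = (6 + 64)/(12 + 64) + 792 = 70/76 + 792 = (1/76)*70 + 792 = 35/38 + 792 = 30131/38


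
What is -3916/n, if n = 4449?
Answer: -3916/4449 ≈ -0.88020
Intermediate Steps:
-3916/n = -3916/4449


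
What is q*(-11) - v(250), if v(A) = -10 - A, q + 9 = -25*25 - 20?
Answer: 7454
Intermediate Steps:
q = -654 (q = -9 + (-25*25 - 20) = -9 + (-625 - 20) = -9 - 645 = -654)
q*(-11) - v(250) = -654*(-11) - (-10 - 1*250) = 7194 - (-10 - 250) = 7194 - 1*(-260) = 7194 + 260 = 7454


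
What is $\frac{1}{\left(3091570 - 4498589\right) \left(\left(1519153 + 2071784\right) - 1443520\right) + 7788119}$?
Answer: $- \frac{1}{3021448731804} \approx -3.3097 \cdot 10^{-13}$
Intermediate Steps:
$\frac{1}{\left(3091570 - 4498589\right) \left(\left(1519153 + 2071784\right) - 1443520\right) + 7788119} = \frac{1}{- 1407019 \left(3590937 - 1443520\right) + 7788119} = \frac{1}{\left(-1407019\right) 2147417 + 7788119} = \frac{1}{-3021456519923 + 7788119} = \frac{1}{-3021448731804} = - \frac{1}{3021448731804}$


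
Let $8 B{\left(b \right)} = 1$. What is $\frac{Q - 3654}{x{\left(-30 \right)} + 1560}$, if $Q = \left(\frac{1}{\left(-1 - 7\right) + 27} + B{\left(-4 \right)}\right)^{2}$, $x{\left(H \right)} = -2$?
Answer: $- \frac{84421287}{35996032} \approx -2.3453$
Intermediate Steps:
$B{\left(b \right)} = \frac{1}{8}$ ($B{\left(b \right)} = \frac{1}{8} \cdot 1 = \frac{1}{8}$)
$Q = \frac{729}{23104}$ ($Q = \left(\frac{1}{\left(-1 - 7\right) + 27} + \frac{1}{8}\right)^{2} = \left(\frac{1}{-8 + 27} + \frac{1}{8}\right)^{2} = \left(\frac{1}{19} + \frac{1}{8}\right)^{2} = \left(\frac{27}{152}\right)^{2} = \frac{729}{23104} \approx 0.031553$)
$\frac{Q - 3654}{x{\left(-30 \right)} + 1560} = \frac{\frac{729}{23104} - 3654}{-2 + 1560} = - \frac{84421287}{23104 \cdot 1558} = \left(- \frac{84421287}{23104}\right) \frac{1}{1558} = - \frac{84421287}{35996032}$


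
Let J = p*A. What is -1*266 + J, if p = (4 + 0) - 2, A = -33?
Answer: -332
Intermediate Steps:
p = 2 (p = 4 - 2 = 2)
J = -66 (J = 2*(-33) = -66)
-1*266 + J = -1*266 - 66 = -266 - 66 = -332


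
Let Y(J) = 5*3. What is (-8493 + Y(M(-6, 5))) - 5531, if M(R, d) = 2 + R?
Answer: -14009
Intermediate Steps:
Y(J) = 15
(-8493 + Y(M(-6, 5))) - 5531 = (-8493 + 15) - 5531 = -8478 - 5531 = -14009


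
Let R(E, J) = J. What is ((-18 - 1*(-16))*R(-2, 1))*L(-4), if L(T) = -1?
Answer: 2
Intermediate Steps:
((-18 - 1*(-16))*R(-2, 1))*L(-4) = ((-18 - 1*(-16))*1)*(-1) = ((-18 + 16)*1)*(-1) = -2*1*(-1) = -2*(-1) = 2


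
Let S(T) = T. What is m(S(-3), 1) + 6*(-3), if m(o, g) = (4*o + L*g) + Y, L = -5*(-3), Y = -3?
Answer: -18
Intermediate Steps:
L = 15
m(o, g) = -3 + 4*o + 15*g (m(o, g) = (4*o + 15*g) - 3 = -3 + 4*o + 15*g)
m(S(-3), 1) + 6*(-3) = (-3 + 4*(-3) + 15*1) + 6*(-3) = (-3 - 12 + 15) - 18 = 0 - 18 = -18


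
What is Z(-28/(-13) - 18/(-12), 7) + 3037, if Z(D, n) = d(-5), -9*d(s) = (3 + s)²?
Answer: 27329/9 ≈ 3036.6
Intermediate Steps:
d(s) = -(3 + s)²/9
Z(D, n) = -4/9 (Z(D, n) = -(3 - 5)²/9 = -⅑*(-2)² = -⅑*4 = -4/9)
Z(-28/(-13) - 18/(-12), 7) + 3037 = -4/9 + 3037 = 27329/9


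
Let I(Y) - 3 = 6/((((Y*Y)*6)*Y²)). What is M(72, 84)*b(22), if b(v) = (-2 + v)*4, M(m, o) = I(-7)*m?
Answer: 41495040/2401 ≈ 17282.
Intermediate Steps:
I(Y) = 3 + Y⁻⁴ (I(Y) = 3 + 6/((((Y*Y)*6)*Y²)) = 3 + 6/(((Y²*6)*Y²)) = 3 + 6/(((6*Y²)*Y²)) = 3 + 6/((6*Y⁴)) = 3 + 6*(1/(6*Y⁴)) = 3 + Y⁻⁴)
M(m, o) = 7204*m/2401 (M(m, o) = (3 + (-7)⁻⁴)*m = (3 + 1/2401)*m = 7204*m/2401)
b(v) = -8 + 4*v
M(72, 84)*b(22) = ((7204/2401)*72)*(-8 + 4*22) = 518688*(-8 + 88)/2401 = (518688/2401)*80 = 41495040/2401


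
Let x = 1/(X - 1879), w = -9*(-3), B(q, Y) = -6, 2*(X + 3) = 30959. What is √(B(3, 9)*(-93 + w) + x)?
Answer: √5976918210/3885 ≈ 19.900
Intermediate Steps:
X = 30953/2 (X = -3 + (½)*30959 = -3 + 30959/2 = 30953/2 ≈ 15477.)
w = 27
x = 2/27195 (x = 1/(30953/2 - 1879) = 1/(27195/2) = 2/27195 ≈ 7.3543e-5)
√(B(3, 9)*(-93 + w) + x) = √(-6*(-93 + 27) + 2/27195) = √(-6*(-66) + 2/27195) = √(396 + 2/27195) = √(10769222/27195) = √5976918210/3885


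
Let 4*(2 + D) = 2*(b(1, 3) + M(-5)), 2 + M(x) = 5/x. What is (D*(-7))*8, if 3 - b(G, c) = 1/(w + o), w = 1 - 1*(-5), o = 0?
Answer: 350/3 ≈ 116.67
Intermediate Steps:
w = 6 (w = 1 + 5 = 6)
M(x) = -2 + 5/x
b(G, c) = 17/6 (b(G, c) = 3 - 1/(6 + 0) = 3 - 1/6 = 3 - 1*⅙ = 3 - ⅙ = 17/6)
D = -25/12 (D = -2 + (2*(17/6 + (-2 + 5/(-5))))/4 = -2 + (2*(17/6 + (-2 + 5*(-⅕))))/4 = -2 + (2*(17/6 + (-2 - 1)))/4 = -2 + (2*(17/6 - 3))/4 = -2 + (2*(-⅙))/4 = -2 + (¼)*(-⅓) = -2 - 1/12 = -25/12 ≈ -2.0833)
(D*(-7))*8 = -25/12*(-7)*8 = (175/12)*8 = 350/3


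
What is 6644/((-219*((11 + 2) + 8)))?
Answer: -6644/4599 ≈ -1.4447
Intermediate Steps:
6644/((-219*((11 + 2) + 8))) = 6644/((-219*(13 + 8))) = 6644/((-219*21)) = 6644/(-4599) = 6644*(-1/4599) = -6644/4599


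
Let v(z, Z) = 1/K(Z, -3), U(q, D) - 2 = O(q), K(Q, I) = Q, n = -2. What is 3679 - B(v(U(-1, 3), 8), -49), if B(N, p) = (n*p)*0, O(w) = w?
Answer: 3679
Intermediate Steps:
U(q, D) = 2 + q
v(z, Z) = 1/Z
B(N, p) = 0 (B(N, p) = -2*p*0 = 0)
3679 - B(v(U(-1, 3), 8), -49) = 3679 - 1*0 = 3679 + 0 = 3679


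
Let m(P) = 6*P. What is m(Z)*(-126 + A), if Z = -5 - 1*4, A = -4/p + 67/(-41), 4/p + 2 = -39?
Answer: 191808/41 ≈ 4678.2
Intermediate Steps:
p = -4/41 (p = 4/(-2 - 39) = 4/(-41) = 4*(-1/41) = -4/41 ≈ -0.097561)
A = 1614/41 (A = -4/(-4/41) + 67/(-41) = -4*(-41/4) + 67*(-1/41) = 41 - 67/41 = 1614/41 ≈ 39.366)
Z = -9 (Z = -5 - 4 = -9)
m(Z)*(-126 + A) = (6*(-9))*(-126 + 1614/41) = -54*(-3552/41) = 191808/41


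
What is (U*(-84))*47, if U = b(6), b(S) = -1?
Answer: 3948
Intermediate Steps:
U = -1
(U*(-84))*47 = -1*(-84)*47 = 84*47 = 3948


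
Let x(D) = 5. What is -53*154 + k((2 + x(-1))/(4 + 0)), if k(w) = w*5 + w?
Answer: -16303/2 ≈ -8151.5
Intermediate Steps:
k(w) = 6*w (k(w) = 5*w + w = 6*w)
-53*154 + k((2 + x(-1))/(4 + 0)) = -53*154 + 6*((2 + 5)/(4 + 0)) = -8162 + 6*(7/4) = -8162 + 21/2 = -16303/2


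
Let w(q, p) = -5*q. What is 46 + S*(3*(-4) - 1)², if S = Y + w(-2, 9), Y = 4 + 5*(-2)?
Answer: 722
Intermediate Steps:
Y = -6 (Y = 4 - 10 = -6)
S = 4 (S = -6 - 5*(-2) = -6 + 10 = 4)
46 + S*(3*(-4) - 1)² = 46 + 4*(3*(-4) - 1)² = 46 + 4*(-12 - 1)² = 46 + 4*(-13)² = 46 + 4*169 = 46 + 676 = 722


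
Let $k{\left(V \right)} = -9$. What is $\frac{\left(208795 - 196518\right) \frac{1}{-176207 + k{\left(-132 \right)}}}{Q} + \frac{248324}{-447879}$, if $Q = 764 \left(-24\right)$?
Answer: $- \frac{89150369725349}{160793367040256} \approx -0.55444$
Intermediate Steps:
$Q = -18336$
$\frac{\left(208795 - 196518\right) \frac{1}{-176207 + k{\left(-132 \right)}}}{Q} + \frac{248324}{-447879} = \frac{\left(208795 - 196518\right) \frac{1}{-176207 - 9}}{-18336} + \frac{248324}{-447879} = \frac{12277}{-176216} \left(- \frac{1}{18336}\right) + 248324 \left(- \frac{1}{447879}\right) = 12277 \left(- \frac{1}{176216}\right) \left(- \frac{1}{18336}\right) - \frac{248324}{447879} = \left(- \frac{12277}{176216}\right) \left(- \frac{1}{18336}\right) - \frac{248324}{447879} = \frac{12277}{3231096576} - \frac{248324}{447879} = - \frac{89150369725349}{160793367040256}$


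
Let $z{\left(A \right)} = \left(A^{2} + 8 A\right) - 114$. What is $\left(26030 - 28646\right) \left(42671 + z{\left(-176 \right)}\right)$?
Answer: $-188679000$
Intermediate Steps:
$z{\left(A \right)} = -114 + A^{2} + 8 A$
$\left(26030 - 28646\right) \left(42671 + z{\left(-176 \right)}\right) = \left(26030 - 28646\right) \left(42671 + \left(-114 + \left(-176\right)^{2} + 8 \left(-176\right)\right)\right) = - 2616 \left(42671 - -29454\right) = - 2616 \left(42671 + 29454\right) = \left(-2616\right) 72125 = -188679000$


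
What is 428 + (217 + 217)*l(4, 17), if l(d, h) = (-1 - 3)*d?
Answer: -6516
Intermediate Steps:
l(d, h) = -4*d
428 + (217 + 217)*l(4, 17) = 428 + (217 + 217)*(-4*4) = 428 + 434*(-16) = 428 - 6944 = -6516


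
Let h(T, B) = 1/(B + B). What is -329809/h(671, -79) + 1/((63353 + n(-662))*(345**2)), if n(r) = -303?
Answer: 391059527081827501/7504526250 ≈ 5.2110e+7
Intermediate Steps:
h(T, B) = 1/(2*B)
-329809/h(671, -79) + 1/((63353 + n(-662))*(345**2)) = -329809/((1/2)/(-79)) + 1/((63353 - 303)*(345**2)) = -329809/((1/2)*(-1/79)) + 1/(63050*119025) = -329809/(-1/158) + (1/63050)*(1/119025) = -329809*(-158) + 1/7504526250 = 52109822 + 1/7504526250 = 391059527081827501/7504526250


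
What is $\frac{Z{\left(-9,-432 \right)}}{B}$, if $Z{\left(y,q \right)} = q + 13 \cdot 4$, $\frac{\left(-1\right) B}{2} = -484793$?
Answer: $- \frac{190}{484793} \approx -0.00039192$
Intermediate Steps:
$B = 969586$ ($B = \left(-2\right) \left(-484793\right) = 969586$)
$Z{\left(y,q \right)} = 52 + q$ ($Z{\left(y,q \right)} = q + 52 = 52 + q$)
$\frac{Z{\left(-9,-432 \right)}}{B} = \frac{52 - 432}{969586} = \left(-380\right) \frac{1}{969586} = - \frac{190}{484793}$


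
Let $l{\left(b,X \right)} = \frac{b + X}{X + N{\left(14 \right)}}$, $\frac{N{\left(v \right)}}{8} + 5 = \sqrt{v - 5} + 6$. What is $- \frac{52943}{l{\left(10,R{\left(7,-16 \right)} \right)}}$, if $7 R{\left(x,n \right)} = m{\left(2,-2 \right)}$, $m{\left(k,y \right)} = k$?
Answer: $- \frac{5982559}{36} \approx -1.6618 \cdot 10^{5}$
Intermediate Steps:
$N{\left(v \right)} = 8 + 8 \sqrt{-5 + v}$ ($N{\left(v \right)} = -40 + 8 \left(\sqrt{v - 5} + 6\right) = -40 + 8 \left(\sqrt{-5 + v} + 6\right) = -40 + 8 \left(6 + \sqrt{-5 + v}\right) = -40 + \left(48 + 8 \sqrt{-5 + v}\right) = 8 + 8 \sqrt{-5 + v}$)
$R{\left(x,n \right)} = \frac{2}{7}$ ($R{\left(x,n \right)} = \frac{1}{7} \cdot 2 = \frac{2}{7}$)
$l{\left(b,X \right)} = \frac{X + b}{32 + X}$ ($l{\left(b,X \right)} = \frac{b + X}{X + \left(8 + 8 \sqrt{-5 + 14}\right)} = \frac{X + b}{X + \left(8 + 8 \sqrt{9}\right)} = \frac{X + b}{X + \left(8 + 8 \cdot 3\right)} = \frac{X + b}{X + \left(8 + 24\right)} = \frac{X + b}{X + 32} = \frac{X + b}{32 + X}$)
$- \frac{52943}{l{\left(10,R{\left(7,-16 \right)} \right)}} = - \frac{52943}{\frac{1}{32 + \frac{2}{7}} \left(\frac{2}{7} + 10\right)} = - \frac{52943}{\frac{1}{\frac{226}{7}} \cdot \frac{72}{7}} = - \frac{52943}{\frac{7}{226} \cdot \frac{72}{7}} = - \frac{52943}{\frac{36}{113}} = \left(-52943\right) \frac{113}{36} = - \frac{5982559}{36}$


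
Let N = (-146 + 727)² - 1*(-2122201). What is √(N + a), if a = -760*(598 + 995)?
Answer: √1249082 ≈ 1117.6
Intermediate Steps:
N = 2459762 (N = 581² + 2122201 = 337561 + 2122201 = 2459762)
a = -1210680 (a = -760*1593 = -1210680)
√(N + a) = √(2459762 - 1210680) = √1249082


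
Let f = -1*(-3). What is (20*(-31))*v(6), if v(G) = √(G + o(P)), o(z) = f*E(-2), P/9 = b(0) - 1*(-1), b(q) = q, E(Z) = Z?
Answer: 0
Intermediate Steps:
f = 3
P = 9 (P = 9*(0 - 1*(-1)) = 9*(0 + 1) = 9*1 = 9)
o(z) = -6 (o(z) = 3*(-2) = -6)
v(G) = √(-6 + G) (v(G) = √(G - 6) = √(-6 + G))
(20*(-31))*v(6) = (20*(-31))*√(-6 + 6) = -620*√0 = -620*0 = 0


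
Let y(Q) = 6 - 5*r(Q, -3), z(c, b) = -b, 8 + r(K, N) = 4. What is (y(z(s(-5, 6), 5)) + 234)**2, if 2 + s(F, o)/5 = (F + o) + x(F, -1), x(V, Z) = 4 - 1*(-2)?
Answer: 67600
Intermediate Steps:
x(V, Z) = 6 (x(V, Z) = 4 + 2 = 6)
r(K, N) = -4 (r(K, N) = -8 + 4 = -4)
s(F, o) = 20 + 5*F + 5*o (s(F, o) = -10 + 5*((F + o) + 6) = -10 + 5*(6 + F + o) = -10 + (30 + 5*F + 5*o) = 20 + 5*F + 5*o)
y(Q) = 26 (y(Q) = 6 - 5*(-4) = 6 + 20 = 26)
(y(z(s(-5, 6), 5)) + 234)**2 = (26 + 234)**2 = 260**2 = 67600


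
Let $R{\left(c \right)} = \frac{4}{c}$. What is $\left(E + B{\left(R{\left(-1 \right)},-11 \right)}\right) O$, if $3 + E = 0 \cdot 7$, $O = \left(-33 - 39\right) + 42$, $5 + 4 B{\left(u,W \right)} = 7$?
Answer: $75$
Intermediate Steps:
$B{\left(u,W \right)} = \frac{1}{2}$ ($B{\left(u,W \right)} = - \frac{5}{4} + \frac{1}{4} \cdot 7 = - \frac{5}{4} + \frac{7}{4} = \frac{1}{2}$)
$O = -30$ ($O = -72 + 42 = -30$)
$E = -3$ ($E = -3 + 0 \cdot 7 = -3 + 0 = -3$)
$\left(E + B{\left(R{\left(-1 \right)},-11 \right)}\right) O = \left(-3 + \frac{1}{2}\right) \left(-30\right) = \left(- \frac{5}{2}\right) \left(-30\right) = 75$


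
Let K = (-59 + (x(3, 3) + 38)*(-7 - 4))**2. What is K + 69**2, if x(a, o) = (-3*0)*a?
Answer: 232290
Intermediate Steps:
x(a, o) = 0 (x(a, o) = 0*a = 0)
K = 227529 (K = (-59 + (0 + 38)*(-7 - 4))**2 = (-59 + 38*(-11))**2 = (-59 - 418)**2 = (-477)**2 = 227529)
K + 69**2 = 227529 + 69**2 = 227529 + 4761 = 232290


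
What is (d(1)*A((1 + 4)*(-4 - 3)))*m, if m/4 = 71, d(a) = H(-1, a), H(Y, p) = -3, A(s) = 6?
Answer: -5112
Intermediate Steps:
d(a) = -3
m = 284 (m = 4*71 = 284)
(d(1)*A((1 + 4)*(-4 - 3)))*m = -3*6*284 = -18*284 = -5112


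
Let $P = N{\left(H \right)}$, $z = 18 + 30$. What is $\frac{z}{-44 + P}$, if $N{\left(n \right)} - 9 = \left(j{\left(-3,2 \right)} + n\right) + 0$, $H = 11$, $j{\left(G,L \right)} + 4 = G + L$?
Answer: $- \frac{48}{29} \approx -1.6552$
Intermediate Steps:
$j{\left(G,L \right)} = -4 + G + L$ ($j{\left(G,L \right)} = -4 + \left(G + L\right) = -4 + G + L$)
$N{\left(n \right)} = 4 + n$ ($N{\left(n \right)} = 9 + \left(\left(\left(-4 - 3 + 2\right) + n\right) + 0\right) = 9 + \left(\left(-5 + n\right) + 0\right) = 9 + \left(-5 + n\right) = 4 + n$)
$z = 48$
$P = 15$ ($P = 4 + 11 = 15$)
$\frac{z}{-44 + P} = \frac{1}{-44 + 15} \cdot 48 = \frac{1}{-29} \cdot 48 = \left(- \frac{1}{29}\right) 48 = - \frac{48}{29}$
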